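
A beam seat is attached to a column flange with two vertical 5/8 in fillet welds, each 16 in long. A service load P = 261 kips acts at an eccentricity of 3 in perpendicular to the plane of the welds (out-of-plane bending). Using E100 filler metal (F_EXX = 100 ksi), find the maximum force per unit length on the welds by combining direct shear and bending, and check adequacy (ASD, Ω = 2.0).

L_w = 2 × 16 = 32 in; section modulus (unit throat) S = 2 × L²/6 = 85.33 in².
Direct shear f_v = P/L_w = 261/32 = 8.156 kip/in.
Moment M = P × e = 261 × 3 = 783 kip·in; bending f_b = M/S = 9.176 kip/in.
f_max = √(f_v² + f_b²) = √(8.156² + 9.176²) = 12.28 kip/in.
r_n/Ω = (1/2.0) × 0.6 × 100 × (0.707 × 0.625) = 13.26 kip/in → adequate.

f_max ≈ 12.3 kip/in; adequate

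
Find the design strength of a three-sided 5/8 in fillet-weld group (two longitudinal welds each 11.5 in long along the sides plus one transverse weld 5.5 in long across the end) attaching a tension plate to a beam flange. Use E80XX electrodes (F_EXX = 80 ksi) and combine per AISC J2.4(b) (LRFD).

t_e = 0.707 × 0.625 = 0.4419 in.
R_nwl = 0.6 × 80 × 0.4419 × 23 = 487.8 kips (longitudinal, 2 welds).
R_nwt = 0.6 × 80 × 0.4419 × 5.5 = 116.7 kips (transverse, base value).
(i) R_nwl + R_nwt = 604.5 kips; (ii) 0.85 R_nwl + 1.5 R_nwt = 589.6 kips.
R_n = max = 604.5 kips [governs: (i)]; φR_n = 453.4 kips.

φR_n ≈ 453 kips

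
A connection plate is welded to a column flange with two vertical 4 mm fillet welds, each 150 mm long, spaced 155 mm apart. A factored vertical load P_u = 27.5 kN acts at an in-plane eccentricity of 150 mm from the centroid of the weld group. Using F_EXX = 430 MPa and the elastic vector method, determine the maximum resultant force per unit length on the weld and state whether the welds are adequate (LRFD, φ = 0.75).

f_max ≈ 262 N/mm; adequate

Total weld length L_w = 300 mm. Treat welds as unit-width lines.
Polar moment about centroid: J = 2[d³/12 + d(b/2)²] = 2[150³/12 + 150×77.5²] = 2364000 mm³.
Direct shear f_v = P/L_w = 27.5×10³ / 300 = 91.67 N/mm (vertical).
Torsion M = P·e = 27.5×10³ × 150 = 4125000 N·mm.
Critical point at (x, y) = (77.5, 75) from centroid. f_tx = M·y/J = 130.8 N/mm; f_ty = M·x/J = 135.2 N/mm.
Resultant f_max = √[f_tx² + (f_v + f_ty)²] = √[130.8² + (91.67 + 135.2)²] = 261.9 N/mm.
Capacity per unit length: φr_n = 0.75 × 0.6 × 430 × (0.707 × 4) = 547.2 N/mm.
261.9 ≤ 547.2 → adequate.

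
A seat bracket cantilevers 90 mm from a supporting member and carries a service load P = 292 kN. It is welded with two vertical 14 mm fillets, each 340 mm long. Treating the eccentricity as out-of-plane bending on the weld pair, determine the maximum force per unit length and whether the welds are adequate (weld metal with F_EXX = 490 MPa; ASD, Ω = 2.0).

f_max ≈ 806 N/mm; adequate

L_w = 2 × 340 = 680 mm; section modulus (unit throat) S = 2 × L²/6 = 38530 mm².
Direct shear f_v = P/L_w = 292×10³/680 = 429.4 N/mm.
Moment M = P × e = 292×10³ × 90 = 26280000 N·mm; bending f_b = M/S = 682 N/mm.
f_max = √(f_v² + f_b²) = √(429.4² + 682²) = 805.9 N/mm.
r_n/Ω = (1/2.0) × 0.6 × 490 × (0.707 × 14) = 1455 N/mm → adequate.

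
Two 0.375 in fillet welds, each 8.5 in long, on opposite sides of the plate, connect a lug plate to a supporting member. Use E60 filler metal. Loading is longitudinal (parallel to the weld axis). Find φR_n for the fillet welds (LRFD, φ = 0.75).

φR_n ≈ 122 kip

E60XX → F_EXX = 60 ksi.
Effective throat t_e = 0.707 × 0.375 = 0.2651 in.
Total length L = 17 in; A_we = 0.2651 × 17 = 4.507 in².
F_nw = 0.6 F_EXX = 0.6 × 60 = 36 ksi.
φR_n = 0.75 × 36 × 4.507 = 121.7 kip.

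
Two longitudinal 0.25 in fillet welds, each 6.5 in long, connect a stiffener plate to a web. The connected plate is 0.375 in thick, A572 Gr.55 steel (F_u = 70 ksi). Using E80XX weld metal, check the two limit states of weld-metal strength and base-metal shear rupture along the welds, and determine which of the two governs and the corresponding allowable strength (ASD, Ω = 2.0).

R_n/Ω ≈ 55.1 kips (weld metal governs)

E80XX → F_EXX = 80 ksi.
t_e = 0.707 × 0.25 = 0.1767 in; L = 13 in.
Weld metal: R_n/Ω = (1/2.0) × 0.6 × 80 × 0.1767 × 13 = 55.15 kips.
Base metal (shear rupture): R_n/Ω = (1/2.0) × 0.6 × 70 × 0.375 × 13 = 102.4 kips.
Governing: weld metal.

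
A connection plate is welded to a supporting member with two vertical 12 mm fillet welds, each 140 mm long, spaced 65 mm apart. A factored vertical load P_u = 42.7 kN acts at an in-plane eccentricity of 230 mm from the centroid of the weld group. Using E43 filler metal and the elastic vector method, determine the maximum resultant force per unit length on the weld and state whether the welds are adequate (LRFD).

E43XX → F_EXX = 430 MPa.
Total weld length L_w = 280 mm. Treat welds as unit-width lines.
Polar moment about centroid: J = 2[d³/12 + d(b/2)²] = 2[140³/12 + 140×32.5²] = 753100 mm³.
Direct shear f_v = P/L_w = 42.7×10³ / 280 = 152.5 N/mm (vertical).
Torsion M = P·e = 42.7×10³ × 230 = 9821000 N·mm.
Critical point at (x, y) = (32.5, 70) from centroid. f_tx = M·y/J = 912.9 N/mm; f_ty = M·x/J = 423.8 N/mm.
Resultant f_max = √[f_tx² + (f_v + f_ty)²] = √[912.9² + (152.5 + 423.8)²] = 1080 N/mm.
Capacity per unit length: φr_n = 0.75 × 0.6 × 430 × (0.707 × 12) = 1642 N/mm.
1080 ≤ 1642 → adequate.

f_max ≈ 1080 N/mm; adequate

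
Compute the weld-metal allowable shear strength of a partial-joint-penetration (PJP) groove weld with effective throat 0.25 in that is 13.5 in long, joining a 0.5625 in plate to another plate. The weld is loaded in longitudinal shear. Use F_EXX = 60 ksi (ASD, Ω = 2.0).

R_n/Ω ≈ 60.8 kip

Effective throat (given) t_e = 0.25 in.
A_we = 0.25 × 13.5 = 3.375 in².
F_nw = 0.6 F_EXX = 36 ksi.
R_n/Ω = (36 × 3.375) / 2.0 = 60.75 kip.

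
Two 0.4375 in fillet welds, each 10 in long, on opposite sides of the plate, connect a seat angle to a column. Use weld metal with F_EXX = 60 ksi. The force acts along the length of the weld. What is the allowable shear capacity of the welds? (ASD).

Effective throat t_e = 0.707 × 0.4375 = 0.3093 in.
Total length L = 20 in; A_we = 0.3093 × 20 = 6.186 in².
F_nw = 0.6 F_EXX = 0.6 × 60 = 36 ksi.
R_n = 36 × 6.186 = 222.7 kip; R_n/Ω = 222.7/2.0 = 111.4 kip.

R_n/Ω ≈ 111 kip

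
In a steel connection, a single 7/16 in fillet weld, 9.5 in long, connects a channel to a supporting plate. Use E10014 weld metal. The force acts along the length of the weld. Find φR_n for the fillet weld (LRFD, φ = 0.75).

φR_n ≈ 132 kips

E100XX → F_EXX = 100 ksi.
Effective throat t_e = 0.707 × 0.4375 = 0.3093 in.
Total length L = 9.5 in; A_we = 0.3093 × 9.5 = 2.938 in².
F_nw = 0.6 F_EXX = 0.6 × 100 = 60 ksi.
φR_n = 0.75 × 60 × 2.938 = 132.2 kips.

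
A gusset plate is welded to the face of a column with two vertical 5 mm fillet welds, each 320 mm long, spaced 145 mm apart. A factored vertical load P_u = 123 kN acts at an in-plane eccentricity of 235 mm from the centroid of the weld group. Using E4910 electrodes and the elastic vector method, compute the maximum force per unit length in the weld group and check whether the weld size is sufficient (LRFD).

E49XX → F_EXX = 490 MPa.
Total weld length L_w = 640 mm. Treat welds as unit-width lines.
Polar moment about centroid: J = 2[d³/12 + d(b/2)²] = 2[320³/12 + 320×72.5²] = 8825000 mm³.
Direct shear f_v = P/L_w = 123×10³ / 640 = 192.2 N/mm (vertical).
Torsion M = P·e = 123×10³ × 235 = 28905000 N·mm.
Critical point at (x, y) = (72.5, 160) from centroid. f_tx = M·y/J = 524 N/mm; f_ty = M·x/J = 237.5 N/mm.
Resultant f_max = √[f_tx² + (f_v + f_ty)²] = √[524² + (192.2 + 237.5)²] = 677.6 N/mm.
Capacity per unit length: φr_n = 0.75 × 0.6 × 490 × (0.707 × 5) = 779.5 N/mm.
677.6 ≤ 779.5 → adequate.

f_max ≈ 678 N/mm; adequate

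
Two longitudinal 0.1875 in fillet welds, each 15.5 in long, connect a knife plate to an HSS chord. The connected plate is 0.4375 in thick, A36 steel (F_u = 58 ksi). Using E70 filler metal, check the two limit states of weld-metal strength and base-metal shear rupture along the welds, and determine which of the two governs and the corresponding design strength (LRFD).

E70XX → F_EXX = 70 ksi.
t_e = 0.707 × 0.1875 = 0.1326 in; L = 31 in.
Weld metal: φR_n = 0.75 × 0.6 × 70 × 0.1326 × 31 = 129.4 kip.
Base metal (shear rupture): φR_n = 0.75 × 0.6 × 58 × 0.4375 × 31 = 354 kip.
Governing: weld metal.

φR_n ≈ 129 kip (weld metal governs)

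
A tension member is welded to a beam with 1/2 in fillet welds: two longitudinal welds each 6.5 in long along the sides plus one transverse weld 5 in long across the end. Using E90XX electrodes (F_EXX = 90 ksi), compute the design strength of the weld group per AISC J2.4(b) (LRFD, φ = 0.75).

φR_n ≈ 266 kip

t_e = 0.707 × 0.5 = 0.3535 in.
R_nwl = 0.6 × 90 × 0.3535 × 13 = 248.2 kip (longitudinal, 2 welds).
R_nwt = 0.6 × 90 × 0.3535 × 5 = 95.44 kip (transverse, base value).
(i) R_nwl + R_nwt = 343.6 kip; (ii) 0.85 R_nwl + 1.5 R_nwt = 354.1 kip.
R_n = max = 354.1 kip [governs: (ii)]; φR_n = 265.6 kip.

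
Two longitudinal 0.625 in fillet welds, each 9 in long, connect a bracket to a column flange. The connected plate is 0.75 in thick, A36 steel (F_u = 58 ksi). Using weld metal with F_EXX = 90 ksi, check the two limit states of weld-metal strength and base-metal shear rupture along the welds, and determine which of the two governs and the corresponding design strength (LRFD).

φR_n ≈ 322 kip (weld metal governs)

t_e = 0.707 × 0.625 = 0.4419 in; L = 18 in.
Weld metal: φR_n = 0.75 × 0.6 × 90 × 0.4419 × 18 = 322.1 kip.
Base metal (shear rupture): φR_n = 0.75 × 0.6 × 58 × 0.75 × 18 = 352.3 kip.
Governing: weld metal.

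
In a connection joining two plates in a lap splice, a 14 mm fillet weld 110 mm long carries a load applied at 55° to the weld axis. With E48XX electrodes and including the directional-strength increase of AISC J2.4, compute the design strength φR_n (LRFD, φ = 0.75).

φR_n ≈ 322 kN

E48XX → F_EXX = 480 MPa.
t_e = 0.707 × 14 = 9.898 mm; A_we = 9.898 × 110 = 1089 mm².
Directional factor: 1.0 + 0.5 sin^1.5(55°) = 1.371.
F_nw = 0.6 × 480 × 1.371 = 394.8 MPa.
φR_n = 0.75 × 394.8 × 1089 × 10⁻³ = 322.4 kN.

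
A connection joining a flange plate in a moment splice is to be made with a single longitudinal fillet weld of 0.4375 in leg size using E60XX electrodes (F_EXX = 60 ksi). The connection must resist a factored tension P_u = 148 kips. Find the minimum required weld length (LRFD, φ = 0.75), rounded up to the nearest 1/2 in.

Throat t_e = 0.707 × 0.4375 = 0.3093 in.
φr_n = 0.75 × 0.6 × 60 × 0.3093 = 8.351 kips/in.
L_req = P_u / φr_n = 148 / 8.351 = 17.72 in total.
Round up → use L = 18 in.

L = 18 in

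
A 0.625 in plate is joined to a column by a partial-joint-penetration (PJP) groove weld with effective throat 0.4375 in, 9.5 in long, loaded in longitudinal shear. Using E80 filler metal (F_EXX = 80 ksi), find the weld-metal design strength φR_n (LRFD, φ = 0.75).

φR_n ≈ 150 kips

Effective throat (given) t_e = 0.4375 in.
A_we = 0.4375 × 9.5 = 4.156 in².
F_nw = 0.6 F_EXX = 48 ksi.
φR_n = 0.75 × 48 × 4.156 = 149.6 kips.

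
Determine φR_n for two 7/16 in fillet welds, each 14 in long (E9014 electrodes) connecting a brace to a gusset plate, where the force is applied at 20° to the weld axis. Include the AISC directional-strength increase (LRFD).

E90XX → F_EXX = 90 ksi.
t_e = 0.707 × 0.4375 = 0.3093 in; A_we = 0.3093 × 28 = 8.661 in².
Directional factor: 1.0 + 0.5 sin^1.5(20°) = 1.1.
F_nw = 0.6 × 90 × 1.1 = 59.4 ksi.
φR_n = 0.75 × 59.4 × 8.661 = 385.8 kips.

φR_n ≈ 386 kips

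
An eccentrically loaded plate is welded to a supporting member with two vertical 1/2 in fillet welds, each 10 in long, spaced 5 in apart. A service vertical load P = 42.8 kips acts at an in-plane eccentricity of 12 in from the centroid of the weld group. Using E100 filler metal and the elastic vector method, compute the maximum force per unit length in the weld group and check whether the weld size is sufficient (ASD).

E100XX → F_EXX = 100 ksi.
Total weld length L_w = 20 in. Treat welds as unit-width lines.
Polar moment about centroid: J = 2[d³/12 + d(b/2)²] = 2[10³/12 + 10×2.5²] = 291.7 in³.
Direct shear f_v = P/L_w = 42.8 / 20 = 2.14 kip/in (vertical).
Torsion M = P·e = 42.8 × 12 = 513.6 kip·in.
Critical point at (x, y) = (2.5, 5) from centroid. f_tx = M·y/J = 8.805 kip/in; f_ty = M·x/J = 4.402 kip/in.
Resultant f_max = √[f_tx² + (f_v + f_ty)²] = √[8.805² + (2.14 + 4.402)²] = 10.97 kip/in.
Capacity per unit length: r_n/Ω = (1/2.0) × 0.6 × 100 × (0.707 × 0.5) = 10.6 kip/in.
10.97 > 10.6 → NOT adequate.

f_max ≈ 11 kip/in; NOT adequate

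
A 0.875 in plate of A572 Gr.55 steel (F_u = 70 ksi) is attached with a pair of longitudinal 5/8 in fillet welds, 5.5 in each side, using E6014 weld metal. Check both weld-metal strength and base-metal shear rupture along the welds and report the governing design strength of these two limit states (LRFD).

E60XX → F_EXX = 60 ksi.
t_e = 0.707 × 0.625 = 0.4419 in; L = 11 in.
Weld metal: φR_n = 0.75 × 0.6 × 60 × 0.4419 × 11 = 131.2 kips.
Base metal (shear rupture): φR_n = 0.75 × 0.6 × 70 × 0.875 × 11 = 303.2 kips.
Governing: weld metal.

φR_n ≈ 131 kips (weld metal governs)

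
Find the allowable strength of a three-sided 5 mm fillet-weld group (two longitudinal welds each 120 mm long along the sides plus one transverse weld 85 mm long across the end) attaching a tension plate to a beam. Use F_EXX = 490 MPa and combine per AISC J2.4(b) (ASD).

R_n/Ω ≈ 172 kN

t_e = 0.707 × 5 = 3.535 mm.
R_nwl = 0.6 × 490 × 3.535 × 240 × 10⁻³ = 249.4 kN (longitudinal, 2 welds).
R_nwt = 0.6 × 490 × 3.535 × 85 × 10⁻³ = 88.34 kN (transverse, base value).
(i) R_nwl + R_nwt = 337.8 kN; (ii) 0.85 R_nwl + 1.5 R_nwt = 344.5 kN.
R_n = max = 344.5 kN [governs: (ii)]; R_n/Ω = 172.3 kN.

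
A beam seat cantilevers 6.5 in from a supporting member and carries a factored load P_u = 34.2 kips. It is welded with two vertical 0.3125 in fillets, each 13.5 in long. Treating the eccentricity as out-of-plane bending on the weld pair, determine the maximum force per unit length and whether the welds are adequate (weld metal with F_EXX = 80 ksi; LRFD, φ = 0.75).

f_max ≈ 3.87 kip/in; adequate

L_w = 2 × 13.5 = 27 in; section modulus (unit throat) S = 2 × L²/6 = 60.75 in².
Direct shear f_v = P/L_w = 34.2/27 = 1.267 kip/in.
Moment M = P × e = 34.2 × 6.5 = 222.3 kip·in; bending f_b = M/S = 3.659 kip/in.
f_max = √(f_v² + f_b²) = √(1.267² + 3.659²) = 3.872 kip/in.
φr_n = 0.75 × 0.6 × 80 × (0.707 × 0.3125) = 7.954 kip/in → adequate.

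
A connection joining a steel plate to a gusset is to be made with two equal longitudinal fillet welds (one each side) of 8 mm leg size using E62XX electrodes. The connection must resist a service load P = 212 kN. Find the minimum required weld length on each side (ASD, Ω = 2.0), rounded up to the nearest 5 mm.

E62XX → F_EXX = 620 MPa.
Throat t_e = 0.707 × 8 = 5.656 mm.
r_n/Ω = (0.6 × 620 × 5.656) / 2.0 = 1052 N/mm = 1.052 kN/mm.
L_req = P / (r_n/Ω) = 212 / 1.052 = 201.5 mm total.
Per side: 201.5 / 2 = 100.8 mm.
Round up → use L = 105 mm on each side.

L = 105 mm on each side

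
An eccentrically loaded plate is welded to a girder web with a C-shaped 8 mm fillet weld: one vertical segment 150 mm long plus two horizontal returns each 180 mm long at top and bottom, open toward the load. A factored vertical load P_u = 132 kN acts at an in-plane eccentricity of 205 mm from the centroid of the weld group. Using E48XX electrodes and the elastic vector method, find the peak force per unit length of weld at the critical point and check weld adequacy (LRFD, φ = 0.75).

f_max ≈ 1130 N/mm; adequate

E48XX → F_EXX = 480 MPa.
Total weld length L_w = 510 mm. Treat welds as unit-width lines.
Centroid: x̄ = 2×180×90 / 510 = 63.53 mm from the vertical weld.
Polar moment about centroid: J = I_x + I_y = [150³/12 + 2×180×75²] + [150×63.53² + 2(180³/12 + 180×26.47²)] = 4136000 mm³.
Direct shear f_v = P/L_w = 132×10³ / 510 = 258.8 N/mm (vertical).
Torsion M = P·e = 132×10³ × 205 = 27060000 N·mm.
Critical point at (x, y) = (116.5, 75) from centroid. f_tx = M·y/J = 490.7 N/mm; f_ty = M·x/J = 762 N/mm.
Resultant f_max = √[f_tx² + (f_v + f_ty)²] = √[490.7² + (258.8 + 762)²] = 1133 N/mm.
Capacity per unit length: φr_n = 0.75 × 0.6 × 480 × (0.707 × 8) = 1222 N/mm.
1133 ≤ 1222 → adequate.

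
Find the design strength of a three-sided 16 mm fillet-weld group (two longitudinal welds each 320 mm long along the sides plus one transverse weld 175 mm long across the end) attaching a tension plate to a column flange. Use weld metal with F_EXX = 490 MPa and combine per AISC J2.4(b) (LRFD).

φR_n ≈ 2030 kN

t_e = 0.707 × 16 = 11.31 mm.
R_nwl = 0.6 × 490 × 11.31 × 640 × 10⁻³ = 2128 kN (longitudinal, 2 welds).
R_nwt = 0.6 × 490 × 11.31 × 175 × 10⁻³ = 582 kN (transverse, base value).
(i) R_nwl + R_nwt = 2710 kN; (ii) 0.85 R_nwl + 1.5 R_nwt = 2682 kN.
R_n = max = 2710 kN [governs: (i)]; φR_n = 2033 kN.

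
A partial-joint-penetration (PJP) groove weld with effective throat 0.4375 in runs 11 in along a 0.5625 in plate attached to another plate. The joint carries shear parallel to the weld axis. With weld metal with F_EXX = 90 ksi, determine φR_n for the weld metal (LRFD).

Effective throat (given) t_e = 0.4375 in.
A_we = 0.4375 × 11 = 4.812 in².
F_nw = 0.6 F_EXX = 54 ksi.
φR_n = 0.75 × 54 × 4.812 = 194.9 kips.

φR_n ≈ 195 kips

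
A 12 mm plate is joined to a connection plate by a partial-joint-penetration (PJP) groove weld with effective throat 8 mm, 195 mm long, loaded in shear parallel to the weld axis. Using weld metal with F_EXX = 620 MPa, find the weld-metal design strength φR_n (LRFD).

Effective throat (given) t_e = 8 mm.
A_we = 8 × 195 = 1560 mm².
F_nw = 0.6 F_EXX = 372 MPa.
φR_n = 0.75 × 372 × 1560 × 10⁻³ = 435.2 kN.

φR_n ≈ 435 kN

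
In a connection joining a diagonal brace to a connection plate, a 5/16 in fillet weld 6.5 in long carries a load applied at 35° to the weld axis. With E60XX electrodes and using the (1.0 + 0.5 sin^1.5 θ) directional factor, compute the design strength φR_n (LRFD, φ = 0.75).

φR_n ≈ 47.2 kips

E60XX → F_EXX = 60 ksi.
t_e = 0.707 × 0.3125 = 0.2209 in; A_we = 0.2209 × 6.5 = 1.436 in².
Directional factor: 1.0 + 0.5 sin^1.5(35°) = 1.217.
F_nw = 0.6 × 60 × 1.217 = 43.82 ksi.
φR_n = 0.75 × 43.82 × 1.436 = 47.2 kips.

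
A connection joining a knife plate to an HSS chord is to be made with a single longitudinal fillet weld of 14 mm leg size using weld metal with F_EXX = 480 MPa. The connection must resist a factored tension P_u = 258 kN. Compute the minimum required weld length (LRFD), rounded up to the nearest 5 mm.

Throat t_e = 0.707 × 14 = 9.898 mm.
φr_n = 0.75 × 0.6 × 480 × 9.898 × 10⁻³ = 2.138 kN/mm.
L_req = P_u / φr_n = 258 / 2.138 = 120.7 mm total.
Round up → use L = 125 mm.

L = 125 mm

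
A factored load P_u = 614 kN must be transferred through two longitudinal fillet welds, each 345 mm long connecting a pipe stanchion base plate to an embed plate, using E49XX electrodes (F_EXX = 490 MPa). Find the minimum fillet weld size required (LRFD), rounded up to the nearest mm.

Total weld length L = 690 mm.
Required throat t_e = P_u / (φ × 0.6 F_EXX × L) = 614 / (0.75 × 0.6 × 490 × 690 × 10⁻³) = 4.036 mm.
Required leg w = t_e / 0.707 = 5.708 mm → use 6 mm.

w = 6 mm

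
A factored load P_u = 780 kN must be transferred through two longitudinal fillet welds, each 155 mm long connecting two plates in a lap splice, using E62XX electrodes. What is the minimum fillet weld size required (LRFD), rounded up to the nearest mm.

w = 13 mm

E62XX → F_EXX = 620 MPa.
Total weld length L = 310 mm.
Required throat t_e = P_u / (φ × 0.6 F_EXX × L) = 780 / (0.75 × 0.6 × 620 × 310 × 10⁻³) = 9.018 mm.
Required leg w = t_e / 0.707 = 12.76 mm → use 13 mm.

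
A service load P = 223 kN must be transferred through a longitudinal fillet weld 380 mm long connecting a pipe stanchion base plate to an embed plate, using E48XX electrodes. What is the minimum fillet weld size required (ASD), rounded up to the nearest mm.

w = 6 mm

E48XX → F_EXX = 480 MPa.
Total weld length L = 380 mm.
Required throat t_e = P × Ω / (0.6 F_EXX × L) = 223 × 2.0 / (0.6 × 480 × 380 × 10⁻³) = 4.075 mm.
Required leg w = t_e / 0.707 = 5.764 mm → use 6 mm.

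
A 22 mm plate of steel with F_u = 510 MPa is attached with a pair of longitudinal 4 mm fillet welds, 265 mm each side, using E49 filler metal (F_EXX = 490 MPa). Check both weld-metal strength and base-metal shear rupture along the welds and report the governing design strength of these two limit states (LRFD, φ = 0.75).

t_e = 0.707 × 4 = 2.828 mm; L = 530 mm.
Weld metal: φR_n = 0.75 × 0.6 × 490 × 2.828 × 530 × 10⁻³ = 330.5 kN.
Base metal (shear rupture): φR_n = 0.75 × 0.6 × 510 × 22 × 530 × 10⁻³ = 2676 kN.
Governing: weld metal.

φR_n ≈ 330 kN (weld metal governs)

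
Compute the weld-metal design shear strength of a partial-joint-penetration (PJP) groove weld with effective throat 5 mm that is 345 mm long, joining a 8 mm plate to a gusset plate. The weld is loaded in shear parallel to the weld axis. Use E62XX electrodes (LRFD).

E62XX → F_EXX = 620 MPa.
Effective throat (given) t_e = 5 mm.
A_we = 5 × 345 = 1725 mm².
F_nw = 0.6 F_EXX = 372 MPa.
φR_n = 0.75 × 372 × 1725 × 10⁻³ = 481.3 kN.

φR_n ≈ 481 kN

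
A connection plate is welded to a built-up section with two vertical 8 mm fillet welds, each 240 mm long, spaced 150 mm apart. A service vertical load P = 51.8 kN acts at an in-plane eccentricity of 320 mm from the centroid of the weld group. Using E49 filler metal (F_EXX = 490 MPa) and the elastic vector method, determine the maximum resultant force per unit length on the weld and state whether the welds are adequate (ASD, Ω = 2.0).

Total weld length L_w = 480 mm. Treat welds as unit-width lines.
Polar moment about centroid: J = 2[d³/12 + d(b/2)²] = 2[240³/12 + 240×75²] = 5004000 mm³.
Direct shear f_v = P/L_w = 51.8×10³ / 480 = 107.9 N/mm (vertical).
Torsion M = P·e = 51.8×10³ × 320 = 16576000 N·mm.
Critical point at (x, y) = (75, 120) from centroid. f_tx = M·y/J = 397.5 N/mm; f_ty = M·x/J = 248.4 N/mm.
Resultant f_max = √[f_tx² + (f_v + f_ty)²] = √[397.5² + (107.9 + 248.4)²] = 533.9 N/mm.
Capacity per unit length: r_n/Ω = (1/2.0) × 0.6 × 490 × (0.707 × 8) = 831.4 N/mm.
533.9 ≤ 831.4 → adequate.

f_max ≈ 534 N/mm; adequate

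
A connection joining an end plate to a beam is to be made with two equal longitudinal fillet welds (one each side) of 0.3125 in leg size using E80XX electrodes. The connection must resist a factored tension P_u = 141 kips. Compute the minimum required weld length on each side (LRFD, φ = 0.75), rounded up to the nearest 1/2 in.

L = 9 in on each side

E80XX → F_EXX = 80 ksi.
Throat t_e = 0.707 × 0.3125 = 0.2209 in.
φr_n = 0.75 × 0.6 × 80 × 0.2209 = 7.954 kips/in.
L_req = P_u / φr_n = 141 / 7.954 = 17.73 in total.
Per side: 17.73 / 2 = 8.864 in.
Round up → use L = 9 in on each side.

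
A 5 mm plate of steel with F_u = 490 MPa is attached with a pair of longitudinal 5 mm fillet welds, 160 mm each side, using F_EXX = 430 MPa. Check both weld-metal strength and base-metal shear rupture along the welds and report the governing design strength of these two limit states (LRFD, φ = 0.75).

t_e = 0.707 × 5 = 3.535 mm; L = 320 mm.
Weld metal: φR_n = 0.75 × 0.6 × 430 × 3.535 × 320 × 10⁻³ = 218.9 kN.
Base metal (shear rupture): φR_n = 0.75 × 0.6 × 490 × 5 × 320 × 10⁻³ = 352.8 kN.
Governing: weld metal.

φR_n ≈ 219 kN (weld metal governs)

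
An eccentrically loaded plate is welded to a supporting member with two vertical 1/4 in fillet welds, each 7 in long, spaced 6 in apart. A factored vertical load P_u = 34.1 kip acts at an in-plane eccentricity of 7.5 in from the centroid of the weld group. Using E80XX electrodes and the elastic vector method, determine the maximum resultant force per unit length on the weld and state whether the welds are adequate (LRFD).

f_max ≈ 8.23 kip/in; NOT adequate

E80XX → F_EXX = 80 ksi.
Total weld length L_w = 14 in. Treat welds as unit-width lines.
Polar moment about centroid: J = 2[d³/12 + d(b/2)²] = 2[7³/12 + 7×3²] = 183.2 in³.
Direct shear f_v = P/L_w = 34.1 / 14 = 2.436 kip/in (vertical).
Torsion M = P·e = 34.1 × 7.5 = 255.75 kip·in.
Critical point at (x, y) = (3, 3.5) from centroid. f_tx = M·y/J = 4.887 kip/in; f_ty = M·x/J = 4.189 kip/in.
Resultant f_max = √[f_tx² + (f_v + f_ty)²] = √[4.887² + (2.436 + 4.189)²] = 8.232 kip/in.
Capacity per unit length: φr_n = 0.75 × 0.6 × 80 × (0.707 × 0.25) = 6.363 kip/in.
8.232 > 6.363 → NOT adequate.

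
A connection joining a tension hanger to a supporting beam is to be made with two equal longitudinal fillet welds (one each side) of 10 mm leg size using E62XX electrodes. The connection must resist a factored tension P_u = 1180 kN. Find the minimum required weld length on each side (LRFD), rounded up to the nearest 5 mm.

E62XX → F_EXX = 620 MPa.
Throat t_e = 0.707 × 10 = 7.07 mm.
φr_n = 0.75 × 0.6 × 620 × 7.07 × 10⁻³ = 1.973 kN/mm.
L_req = P_u / φr_n = 1180 / 1.973 = 598.2 mm total.
Per side: 598.2 / 2 = 299.1 mm.
Round up → use L = 300 mm on each side.

L = 300 mm on each side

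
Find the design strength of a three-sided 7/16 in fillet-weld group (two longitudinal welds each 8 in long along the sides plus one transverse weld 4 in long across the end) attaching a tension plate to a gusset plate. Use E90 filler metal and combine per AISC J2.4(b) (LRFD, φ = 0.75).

E90XX → F_EXX = 90 ksi.
t_e = 0.707 × 0.4375 = 0.3093 in.
R_nwl = 0.6 × 90 × 0.3093 × 16 = 267.2 kip (longitudinal, 2 welds).
R_nwt = 0.6 × 90 × 0.3093 × 4 = 66.81 kip (transverse, base value).
(i) R_nwl + R_nwt = 334.1 kip; (ii) 0.85 R_nwl + 1.5 R_nwt = 327.4 kip.
R_n = max = 334.1 kip [governs: (i)]; φR_n = 250.5 kip.

φR_n ≈ 251 kip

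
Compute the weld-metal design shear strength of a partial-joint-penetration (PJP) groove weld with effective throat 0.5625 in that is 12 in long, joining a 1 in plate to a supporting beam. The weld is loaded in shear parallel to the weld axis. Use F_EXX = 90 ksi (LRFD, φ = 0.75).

φR_n ≈ 273 kip

Effective throat (given) t_e = 0.5625 in.
A_we = 0.5625 × 12 = 6.75 in².
F_nw = 0.6 F_EXX = 54 ksi.
φR_n = 0.75 × 54 × 6.75 = 273.4 kip.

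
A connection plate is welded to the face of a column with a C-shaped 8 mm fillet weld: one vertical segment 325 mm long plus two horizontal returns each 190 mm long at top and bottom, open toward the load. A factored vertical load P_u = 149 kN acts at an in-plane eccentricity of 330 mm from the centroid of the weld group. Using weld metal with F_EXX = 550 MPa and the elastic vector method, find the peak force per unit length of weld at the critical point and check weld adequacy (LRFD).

f_max ≈ 826 N/mm; adequate

Total weld length L_w = 705 mm. Treat welds as unit-width lines.
Centroid: x̄ = 2×190×95 / 705 = 51.21 mm from the vertical weld.
Polar moment about centroid: J = I_x + I_y = [325³/12 + 2×190×162.5²] + [325×51.21² + 2(190³/12 + 190×43.79²)] = 15620000 mm³.
Direct shear f_v = P/L_w = 149×10³ / 705 = 211.3 N/mm (vertical).
Torsion M = P·e = 149×10³ × 330 = 49170000 N·mm.
Critical point at (x, y) = (138.8, 162.5) from centroid. f_tx = M·y/J = 511.6 N/mm; f_ty = M·x/J = 436.9 N/mm.
Resultant f_max = √[f_tx² + (f_v + f_ty)²] = √[511.6² + (211.3 + 436.9)²] = 825.8 N/mm.
Capacity per unit length: φr_n = 0.75 × 0.6 × 550 × (0.707 × 8) = 1400 N/mm.
825.8 ≤ 1400 → adequate.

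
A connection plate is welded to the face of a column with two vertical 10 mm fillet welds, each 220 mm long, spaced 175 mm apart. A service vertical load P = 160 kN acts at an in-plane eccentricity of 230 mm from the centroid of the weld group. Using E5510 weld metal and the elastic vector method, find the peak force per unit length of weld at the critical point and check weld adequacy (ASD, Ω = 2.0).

E55XX → F_EXX = 550 MPa.
Total weld length L_w = 440 mm. Treat welds as unit-width lines.
Polar moment about centroid: J = 2[d³/12 + d(b/2)²] = 2[220³/12 + 220×87.5²] = 5143000 mm³.
Direct shear f_v = P/L_w = 160×10³ / 440 = 363.6 N/mm (vertical).
Torsion M = P·e = 160×10³ × 230 = 36800000 N·mm.
Critical point at (x, y) = (87.5, 110) from centroid. f_tx = M·y/J = 787 N/mm; f_ty = M·x/J = 626 N/mm.
Resultant f_max = √[f_tx² + (f_v + f_ty)²] = √[787² + (363.6 + 626)²] = 1264 N/mm.
Capacity per unit length: r_n/Ω = (1/2.0) × 0.6 × 550 × (0.707 × 10) = 1167 N/mm.
1264 > 1167 → NOT adequate.

f_max ≈ 1260 N/mm; NOT adequate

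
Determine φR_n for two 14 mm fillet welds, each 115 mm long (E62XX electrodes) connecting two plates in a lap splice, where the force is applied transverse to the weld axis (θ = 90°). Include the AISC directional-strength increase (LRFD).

E62XX → F_EXX = 620 MPa.
t_e = 0.707 × 14 = 9.898 mm; A_we = 9.898 × 230 = 2277 mm².
Directional factor: 1.0 + 0.5 sin^1.5(90°) = 1.5.
F_nw = 0.6 × 620 × 1.5 = 558 MPa.
φR_n = 0.75 × 558 × 2277 × 10⁻³ = 952.7 kN.

φR_n ≈ 953 kN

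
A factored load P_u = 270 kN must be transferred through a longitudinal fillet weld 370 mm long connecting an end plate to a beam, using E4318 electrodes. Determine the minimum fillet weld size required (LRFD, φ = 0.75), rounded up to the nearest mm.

w = 6 mm

E43XX → F_EXX = 430 MPa.
Total weld length L = 370 mm.
Required throat t_e = P_u / (φ × 0.6 F_EXX × L) = 270 / (0.75 × 0.6 × 430 × 370 × 10⁻³) = 3.771 mm.
Required leg w = t_e / 0.707 = 5.334 mm → use 6 mm.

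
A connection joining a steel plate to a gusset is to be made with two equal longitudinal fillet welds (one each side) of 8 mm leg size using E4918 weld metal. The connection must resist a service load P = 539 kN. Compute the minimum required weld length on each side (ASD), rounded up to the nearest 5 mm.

E49XX → F_EXX = 490 MPa.
Throat t_e = 0.707 × 8 = 5.656 mm.
r_n/Ω = (0.6 × 490 × 5.656) / 2.0 = 831.4 N/mm = 0.8314 kN/mm.
L_req = P / (r_n/Ω) = 539 / 0.8314 = 648.3 mm total.
Per side: 648.3 / 2 = 324.1 mm.
Round up → use L = 325 mm on each side.

L = 325 mm on each side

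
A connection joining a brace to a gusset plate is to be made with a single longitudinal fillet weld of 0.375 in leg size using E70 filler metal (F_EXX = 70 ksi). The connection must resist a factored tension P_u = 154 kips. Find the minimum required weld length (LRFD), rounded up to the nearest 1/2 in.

Throat t_e = 0.707 × 0.375 = 0.2651 in.
φr_n = 0.75 × 0.6 × 70 × 0.2651 = 8.351 kips/in.
L_req = P_u / φr_n = 154 / 8.351 = 18.44 in total.
Round up → use L = 18.5 in.

L = 18.5 in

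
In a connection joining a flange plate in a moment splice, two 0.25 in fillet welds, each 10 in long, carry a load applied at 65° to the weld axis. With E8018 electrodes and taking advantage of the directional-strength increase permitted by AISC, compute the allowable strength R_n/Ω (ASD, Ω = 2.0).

R_n/Ω ≈ 121 kips

E80XX → F_EXX = 80 ksi.
t_e = 0.707 × 0.25 = 0.1767 in; A_we = 0.1767 × 20 = 3.535 in².
Directional factor: 1.0 + 0.5 sin^1.5(65°) = 1.431.
F_nw = 0.6 × 80 × 1.431 = 68.71 ksi.
R_n/Ω = (68.71 × 3.535) / 2.0 = 121.4 kips.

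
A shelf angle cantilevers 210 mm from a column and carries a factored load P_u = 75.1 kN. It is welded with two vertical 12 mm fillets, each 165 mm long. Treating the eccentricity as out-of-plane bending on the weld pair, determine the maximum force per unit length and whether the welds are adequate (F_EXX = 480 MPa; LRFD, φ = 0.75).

f_max ≈ 1750 N/mm; adequate

L_w = 2 × 165 = 330 mm; section modulus (unit throat) S = 2 × L²/6 = 9075 mm².
Direct shear f_v = P/L_w = 75.1×10³/330 = 227.6 N/mm.
Moment M = P × e = 75.1×10³ × 210 = 15771000 N·mm; bending f_b = M/S = 1738 N/mm.
f_max = √(f_v² + f_b²) = √(227.6² + 1738²) = 1753 N/mm.
φr_n = 0.75 × 0.6 × 480 × (0.707 × 12) = 1833 N/mm → adequate.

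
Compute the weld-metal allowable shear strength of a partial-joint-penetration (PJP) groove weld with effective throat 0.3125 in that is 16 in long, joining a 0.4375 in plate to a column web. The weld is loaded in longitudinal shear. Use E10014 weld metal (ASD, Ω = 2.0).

E100XX → F_EXX = 100 ksi.
Effective throat (given) t_e = 0.3125 in.
A_we = 0.3125 × 16 = 5 in².
F_nw = 0.6 F_EXX = 60 ksi.
R_n/Ω = (60 × 5) / 2.0 = 150 kip.

R_n/Ω ≈ 150 kip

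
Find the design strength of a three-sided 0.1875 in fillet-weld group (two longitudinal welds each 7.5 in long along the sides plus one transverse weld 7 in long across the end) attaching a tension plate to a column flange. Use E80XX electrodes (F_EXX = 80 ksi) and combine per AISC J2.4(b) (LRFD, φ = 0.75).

t_e = 0.707 × 0.1875 = 0.1326 in.
R_nwl = 0.6 × 80 × 0.1326 × 15 = 95.44 kips (longitudinal, 2 welds).
R_nwt = 0.6 × 80 × 0.1326 × 7 = 44.54 kips (transverse, base value).
(i) R_nwl + R_nwt = 140 kips; (ii) 0.85 R_nwl + 1.5 R_nwt = 147.9 kips.
R_n = max = 147.9 kips [governs: (ii)]; φR_n = 111 kips.

φR_n ≈ 111 kips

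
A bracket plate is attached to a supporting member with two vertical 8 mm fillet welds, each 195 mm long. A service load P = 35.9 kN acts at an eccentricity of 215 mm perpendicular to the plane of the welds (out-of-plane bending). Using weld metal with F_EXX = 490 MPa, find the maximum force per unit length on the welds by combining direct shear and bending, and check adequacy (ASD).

f_max ≈ 616 N/mm; adequate

L_w = 2 × 195 = 390 mm; section modulus (unit throat) S = 2 × L²/6 = 12680 mm².
Direct shear f_v = P/L_w = 35.9×10³/390 = 92.05 N/mm.
Moment M = P × e = 35.9×10³ × 215 = 7718500 N·mm; bending f_b = M/S = 609 N/mm.
f_max = √(f_v² + f_b²) = √(92.05² + 609²) = 615.9 N/mm.
r_n/Ω = (1/2.0) × 0.6 × 490 × (0.707 × 8) = 831.4 N/mm → adequate.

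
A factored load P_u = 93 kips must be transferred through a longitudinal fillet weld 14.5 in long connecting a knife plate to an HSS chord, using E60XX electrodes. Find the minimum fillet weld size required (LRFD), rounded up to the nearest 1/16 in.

w = 3/8 in

E60XX → F_EXX = 60 ksi.
Total weld length L = 14.5 in.
Required throat t_e = P_u / (φ × 0.6 F_EXX × L) = 93 / (0.75 × 0.6 × 60 × 14.5) = 0.2375 in.
Required leg w = t_e / 0.707 = 0.336 in → use 3/8 in.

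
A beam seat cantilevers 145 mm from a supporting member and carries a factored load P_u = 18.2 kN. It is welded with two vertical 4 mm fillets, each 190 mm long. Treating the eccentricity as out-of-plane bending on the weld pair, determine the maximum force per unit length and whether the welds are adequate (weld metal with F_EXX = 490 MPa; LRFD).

f_max ≈ 224 N/mm; adequate

L_w = 2 × 190 = 380 mm; section modulus (unit throat) S = 2 × L²/6 = 12030 mm².
Direct shear f_v = P/L_w = 18.2×10³/380 = 47.89 N/mm.
Moment M = P × e = 18.2×10³ × 145 = 2639000 N·mm; bending f_b = M/S = 219.3 N/mm.
f_max = √(f_v² + f_b²) = √(47.89² + 219.3²) = 224.5 N/mm.
φr_n = 0.75 × 0.6 × 490 × (0.707 × 4) = 623.6 N/mm → adequate.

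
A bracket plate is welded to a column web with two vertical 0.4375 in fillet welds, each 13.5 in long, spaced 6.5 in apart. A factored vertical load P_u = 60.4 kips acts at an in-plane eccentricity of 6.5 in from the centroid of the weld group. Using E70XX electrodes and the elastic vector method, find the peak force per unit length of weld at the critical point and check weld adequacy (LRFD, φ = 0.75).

E70XX → F_EXX = 70 ksi.
Total weld length L_w = 27 in. Treat welds as unit-width lines.
Polar moment about centroid: J = 2[d³/12 + d(b/2)²] = 2[13.5³/12 + 13.5×3.25²] = 695.2 in³.
Direct shear f_v = P/L_w = 60.4 / 27 = 2.237 kip/in (vertical).
Torsion M = P·e = 60.4 × 6.5 = 392.6 kip·in.
Critical point at (x, y) = (3.25, 6.75) from centroid. f_tx = M·y/J = 3.812 kip/in; f_ty = M·x/J = 1.835 kip/in.
Resultant f_max = √[f_tx² + (f_v + f_ty)²] = √[3.812² + (2.237 + 1.835)²] = 5.578 kip/in.
Capacity per unit length: φr_n = 0.75 × 0.6 × 70 × (0.707 × 0.4375) = 9.743 kip/in.
5.578 ≤ 9.743 → adequate.

f_max ≈ 5.58 kip/in; adequate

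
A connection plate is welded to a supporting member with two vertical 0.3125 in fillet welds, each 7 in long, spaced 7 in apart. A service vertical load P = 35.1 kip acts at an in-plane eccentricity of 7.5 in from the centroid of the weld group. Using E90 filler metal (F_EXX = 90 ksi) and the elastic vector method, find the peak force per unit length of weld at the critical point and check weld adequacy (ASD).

Total weld length L_w = 14 in. Treat welds as unit-width lines.
Polar moment about centroid: J = 2[d³/12 + d(b/2)²] = 2[7³/12 + 7×3.5²] = 228.7 in³.
Direct shear f_v = P/L_w = 35.1 / 14 = 2.507 kip/in (vertical).
Torsion M = P·e = 35.1 × 7.5 = 263.25 kip·in.
Critical point at (x, y) = (3.5, 3.5) from centroid. f_tx = M·y/J = 4.029 kip/in; f_ty = M·x/J = 4.029 kip/in.
Resultant f_max = √[f_tx² + (f_v + f_ty)²] = √[4.029² + (2.507 + 4.029)²] = 7.679 kip/in.
Capacity per unit length: r_n/Ω = (1/2.0) × 0.6 × 90 × (0.707 × 0.3125) = 5.965 kip/in.
7.679 > 5.965 → NOT adequate.

f_max ≈ 7.68 kip/in; NOT adequate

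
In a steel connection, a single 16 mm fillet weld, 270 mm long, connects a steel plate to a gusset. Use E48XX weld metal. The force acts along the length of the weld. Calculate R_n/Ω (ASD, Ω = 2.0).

E48XX → F_EXX = 480 MPa.
Effective throat t_e = 0.707 × 16 = 11.31 mm.
Total length L = 270 mm; A_we = 11.31 × 270 = 3054 mm².
F_nw = 0.6 F_EXX = 0.6 × 480 = 288 MPa.
R_n = 288 × 3054 × 10⁻³ = 879.6 kN; R_n/Ω = 879.6/2.0 = 439.8 kN.

R_n/Ω ≈ 440 kN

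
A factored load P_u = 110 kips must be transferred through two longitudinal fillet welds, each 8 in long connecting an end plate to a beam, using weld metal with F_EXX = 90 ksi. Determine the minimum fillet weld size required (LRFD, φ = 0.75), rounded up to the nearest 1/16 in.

w = 1/4 in

Total weld length L = 16 in.
Required throat t_e = P_u / (φ × 0.6 F_EXX × L) = 110 / (0.75 × 0.6 × 90 × 16) = 0.1698 in.
Required leg w = t_e / 0.707 = 0.2401 in → use 1/4 in.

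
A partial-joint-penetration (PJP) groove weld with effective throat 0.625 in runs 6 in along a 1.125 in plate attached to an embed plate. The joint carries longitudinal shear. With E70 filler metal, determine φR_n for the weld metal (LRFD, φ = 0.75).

φR_n ≈ 118 kip

E70XX → F_EXX = 70 ksi.
Effective throat (given) t_e = 0.625 in.
A_we = 0.625 × 6 = 3.75 in².
F_nw = 0.6 F_EXX = 42 ksi.
φR_n = 0.75 × 42 × 3.75 = 118.1 kip.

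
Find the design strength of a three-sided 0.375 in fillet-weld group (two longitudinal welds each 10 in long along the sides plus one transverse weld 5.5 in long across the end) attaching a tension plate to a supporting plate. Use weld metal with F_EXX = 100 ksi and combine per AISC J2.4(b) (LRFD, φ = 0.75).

φR_n ≈ 304 kips

t_e = 0.707 × 0.375 = 0.2651 in.
R_nwl = 0.6 × 100 × 0.2651 × 20 = 318.2 kips (longitudinal, 2 welds).
R_nwt = 0.6 × 100 × 0.2651 × 5.5 = 87.49 kips (transverse, base value).
(i) R_nwl + R_nwt = 405.6 kips; (ii) 0.85 R_nwl + 1.5 R_nwt = 401.7 kips.
R_n = max = 405.6 kips [governs: (i)]; φR_n = 304.2 kips.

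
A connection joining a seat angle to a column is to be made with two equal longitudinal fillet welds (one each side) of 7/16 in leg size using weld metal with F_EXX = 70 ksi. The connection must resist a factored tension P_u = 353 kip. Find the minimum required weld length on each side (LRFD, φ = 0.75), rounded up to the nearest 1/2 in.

L = 18.5 in on each side

Throat t_e = 0.707 × 0.4375 = 0.3093 in.
φr_n = 0.75 × 0.6 × 70 × 0.3093 = 9.743 kip/in.
L_req = P_u / φr_n = 353 / 9.743 = 36.23 in total.
Per side: 36.23 / 2 = 18.11 in.
Round up → use L = 18.5 in on each side.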